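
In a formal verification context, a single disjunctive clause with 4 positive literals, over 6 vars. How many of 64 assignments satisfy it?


Step 1: Total=2^6=64
Step 2: Unsat when all 4 false: 2^2=4
Step 3: Sat=64-4=60

60


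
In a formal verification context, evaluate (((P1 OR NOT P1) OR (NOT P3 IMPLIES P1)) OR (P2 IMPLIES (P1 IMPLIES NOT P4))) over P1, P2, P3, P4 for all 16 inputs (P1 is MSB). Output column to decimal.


Formula: (((P1 OR NOT P1) OR (NOT P3 IMPLIES P1)) OR (P2 IMPLIES (P1 IMPLIES NOT P4))) over P1, P2, P3, P4 (16 rows)
Evaluate each row (bits = P1,P2,P3,P4, MSB first):
  row 0 [0000]: (((0 OR NOT 0) OR (NOT 0 IMPLIES 0)) OR (0 IMPLIES (0 IMPLIES NOT 0))) -> 1
  row 1 [0001]: (((0 OR NOT 0) OR (NOT 0 IMPLIES 0)) OR (0 IMPLIES (0 IMPLIES NOT 1))) -> 1
  row 2 [0010]: (((0 OR NOT 0) OR (NOT 1 IMPLIES 0)) OR (0 IMPLIES (0 IMPLIES NOT 0))) -> 1
  row 3 [0011]: (((0 OR NOT 0) OR (NOT 1 IMPLIES 0)) OR (0 IMPLIES (0 IMPLIES NOT 1))) -> 1
  row 4 [0100]: (((0 OR NOT 0) OR (NOT 0 IMPLIES 0)) OR (1 IMPLIES (0 IMPLIES NOT 0))) -> 1
  row 5 [0101]: (((0 OR NOT 0) OR (NOT 0 IMPLIES 0)) OR (1 IMPLIES (0 IMPLIES NOT 1))) -> 1
  row 6 [0110]: (((0 OR NOT 0) OR (NOT 1 IMPLIES 0)) OR (1 IMPLIES (0 IMPLIES NOT 0))) -> 1
  row 7 [0111]: (((0 OR NOT 0) OR (NOT 1 IMPLIES 0)) OR (1 IMPLIES (0 IMPLIES NOT 1))) -> 1
  row 8 [1000]: (((1 OR NOT 1) OR (NOT 0 IMPLIES 1)) OR (0 IMPLIES (1 IMPLIES NOT 0))) -> 1
  row 9 [1001]: (((1 OR NOT 1) OR (NOT 0 IMPLIES 1)) OR (0 IMPLIES (1 IMPLIES NOT 1))) -> 1
  row 10 [1010]: (((1 OR NOT 1) OR (NOT 1 IMPLIES 1)) OR (0 IMPLIES (1 IMPLIES NOT 0))) -> 1
  row 11 [1011]: (((1 OR NOT 1) OR (NOT 1 IMPLIES 1)) OR (0 IMPLIES (1 IMPLIES NOT 1))) -> 1
  row 12 [1100]: (((1 OR NOT 1) OR (NOT 0 IMPLIES 1)) OR (1 IMPLIES (1 IMPLIES NOT 0))) -> 1
  row 13 [1101]: (((1 OR NOT 1) OR (NOT 0 IMPLIES 1)) OR (1 IMPLIES (1 IMPLIES NOT 1))) -> 1
  row 14 [1110]: (((1 OR NOT 1) OR (NOT 1 IMPLIES 1)) OR (1 IMPLIES (1 IMPLIES NOT 0))) -> 1
  row 15 [1111]: (((1 OR NOT 1) OR (NOT 1 IMPLIES 1)) OR (1 IMPLIES (1 IMPLIES NOT 1))) -> 1
Full result column, 4 rows per line (P1,P2 fixed per line; P3,P4 runs 00..11 left to right):
  rows 0-3 [P1,P2=00]: 1111  = hex F
  rows 4-7 [P1,P2=01]: 1111  = hex F
  rows 8-11 [P1,P2=10]: 1111  = hex F
  rows 12-15 [P1,P2=11]: 1111  = hex F
Output column (row 0 .. row 15) = 1111111111111111
Output column grouped in 4s = 1111 1111 1111 1111 = 0xFFFF
Convert to decimal digit by digit (value = value*16 + digit):
  F -> 15
  15*16 + 15 (F) = 255
  255*16 + 15 (F) = 4095
  4095*16 + 15 (F) = 65535
Decimal = 65535

65535


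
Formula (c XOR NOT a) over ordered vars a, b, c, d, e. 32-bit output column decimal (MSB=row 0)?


Formula: (c XOR NOT a) over a, b, c, d, e (32 rows)
Evaluate each row (bits = a,b,c,d,e, MSB first):
  row 0 [00000]: (0 XOR NOT 0) -> 1
  row 1 [00001]: (0 XOR NOT 0) -> 1
  row 2 [00010]: (0 XOR NOT 0) -> 1
  row 3 [00011]: (0 XOR NOT 0) -> 1
  row 4 [00100]: (1 XOR NOT 0) -> 0
  row 5 [00101]: (1 XOR NOT 0) -> 0
  row 6 [00110]: (1 XOR NOT 0) -> 0
  row 7 [00111]: (1 XOR NOT 0) -> 0
  row 8 [01000]: (0 XOR NOT 0) -> 1
  row 9 [01001]: (0 XOR NOT 0) -> 1
  row 10 [01010]: (0 XOR NOT 0) -> 1
  row 11 [01011]: (0 XOR NOT 0) -> 1
  row 12 [01100]: (1 XOR NOT 0) -> 0
  row 13 [01101]: (1 XOR NOT 0) -> 0
  row 14 [01110]: (1 XOR NOT 0) -> 0
  row 15 [01111]: (1 XOR NOT 0) -> 0
  row 16 [10000]: (0 XOR NOT 1) -> 0
  row 17 [10001]: (0 XOR NOT 1) -> 0
  row 18 [10010]: (0 XOR NOT 1) -> 0
  row 19 [10011]: (0 XOR NOT 1) -> 0
  row 20 [10100]: (1 XOR NOT 1) -> 1
  row 21 [10101]: (1 XOR NOT 1) -> 1
  row 22 [10110]: (1 XOR NOT 1) -> 1
  row 23 [10111]: (1 XOR NOT 1) -> 1
  row 24 [11000]: (0 XOR NOT 1) -> 0
  row 25 [11001]: (0 XOR NOT 1) -> 0
  row 26 [11010]: (0 XOR NOT 1) -> 0
  row 27 [11011]: (0 XOR NOT 1) -> 0
  row 28 [11100]: (1 XOR NOT 1) -> 1
  row 29 [11101]: (1 XOR NOT 1) -> 1
  row 30 [11110]: (1 XOR NOT 1) -> 1
  row 31 [11111]: (1 XOR NOT 1) -> 1
Full result column, 4 rows per line (a,b,c fixed per line; d,e runs 00..11 left to right):
  rows 0-3 [a,b,c=000]: 1111  = hex F
  rows 4-7 [a,b,c=001]: 0000  = hex 0
  rows 8-11 [a,b,c=010]: 1111  = hex F
  rows 12-15 [a,b,c=011]: 0000  = hex 0
  rows 16-19 [a,b,c=100]: 0000  = hex 0
  rows 20-23 [a,b,c=101]: 1111  = hex F
  rows 24-27 [a,b,c=110]: 0000  = hex 0
  rows 28-31 [a,b,c=111]: 1111  = hex F
Output column (row 0 .. row 31) = 11110000111100000000111100001111
Output column grouped in 4s = 1111 0000 1111 0000 0000 1111 0000 1111 = 0xF0F00F0F
Convert to decimal digit by digit (value = value*16 + digit):
  F -> 15
  15*16 + 0 = 240
  240*16 + 15 (F) = 3855
  3855*16 + 0 = 61680
  61680*16 + 0 = 986880
  986880*16 + 15 (F) = 15790095
  15790095*16 + 0 = 252641520
  252641520*16 + 15 (F) = 4042264335
Decimal = 4042264335

4042264335


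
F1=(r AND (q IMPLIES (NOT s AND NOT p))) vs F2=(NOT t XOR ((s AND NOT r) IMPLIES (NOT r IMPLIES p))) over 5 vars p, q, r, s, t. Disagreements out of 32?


F1 = (r AND (q IMPLIES (NOT s AND NOT p)))
F2 = (NOT t XOR ((s AND NOT r) IMPLIES (NOT r IMPLIES p)))
Evaluate both on each of 32 rows (bits = p,q,r,s,t):
  row 0 [00000]: F1=0 F2=0 -> 0
  row 1 [00001]: F1=0 F2=1 (differ) -> 1
  row 2 [00010]: F1=0 F2=1 (differ) -> 1
  row 3 [00011]: F1=0 F2=0 -> 0
  row 4 [00100]: F1=1 F2=0 (differ) -> 1
  row 5 [00101]: F1=1 F2=1 -> 0
  row 6 [00110]: F1=1 F2=0 (differ) -> 1
  row 7 [00111]: F1=1 F2=1 -> 0
  row 8 [01000]: F1=0 F2=0 -> 0
  row 9 [01001]: F1=0 F2=1 (differ) -> 1
  row 10 [01010]: F1=0 F2=1 (differ) -> 1
  row 11 [01011]: F1=0 F2=0 -> 0
  row 12 [01100]: F1=1 F2=0 (differ) -> 1
  row 13 [01101]: F1=1 F2=1 -> 0
  row 14 [01110]: F1=0 F2=0 -> 0
  row 15 [01111]: F1=0 F2=1 (differ) -> 1
  row 16 [10000]: F1=0 F2=0 -> 0
  row 17 [10001]: F1=0 F2=1 (differ) -> 1
  row 18 [10010]: F1=0 F2=0 -> 0
  row 19 [10011]: F1=0 F2=1 (differ) -> 1
  row 20 [10100]: F1=1 F2=0 (differ) -> 1
  row 21 [10101]: F1=1 F2=1 -> 0
  row 22 [10110]: F1=1 F2=0 (differ) -> 1
  row 23 [10111]: F1=1 F2=1 -> 0
  row 24 [11000]: F1=0 F2=0 -> 0
  row 25 [11001]: F1=0 F2=1 (differ) -> 1
  row 26 [11010]: F1=0 F2=0 -> 0
  row 27 [11011]: F1=0 F2=1 (differ) -> 1
  row 28 [11100]: F1=0 F2=0 -> 0
  row 29 [11101]: F1=0 F2=1 (differ) -> 1
  row 30 [11110]: F1=0 F2=0 -> 0
  row 31 [11111]: F1=0 F2=1 (differ) -> 1
Full result column, 8 rows per line (p,q fixed per line; r,s,t runs 000..111 left to right):
  rows 0-7 [p,q=00]: 01101010  (ones: 4)
  rows 8-15 [p,q=01]: 01101001  (ones: 4)
  rows 16-23 [p,q=10]: 01011010  (ones: 4)
  rows 24-31 [p,q=11]: 01010101  (ones: 4)
Disagreements = 4+4+4+4 = 16

16


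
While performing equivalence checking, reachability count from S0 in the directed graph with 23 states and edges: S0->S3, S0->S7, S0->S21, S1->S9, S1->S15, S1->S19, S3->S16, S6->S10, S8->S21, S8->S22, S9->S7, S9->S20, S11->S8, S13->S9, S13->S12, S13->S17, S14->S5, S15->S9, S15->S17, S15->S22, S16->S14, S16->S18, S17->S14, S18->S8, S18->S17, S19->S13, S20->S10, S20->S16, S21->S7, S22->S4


BFS from S0:
  layer 0: {S0}
  layer 1: {S3, S7, S21}
  layer 2: {S16}
  layer 3: {S14, S18}
  layer 4: {S5, S8, S17}
  layer 5: {S22}
  layer 6: {S4}
Reachable set: {S0, S3, S4, S5, S7, S8, S14, S16, S17, S18, S21, S22}
Count = 12

12


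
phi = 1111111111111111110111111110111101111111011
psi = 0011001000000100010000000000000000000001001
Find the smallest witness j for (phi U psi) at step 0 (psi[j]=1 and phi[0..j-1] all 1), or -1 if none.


(phi U psi) at 0: need smallest j with psi[j]=1 and phi[i]=1 for all i in [0,j).
Scan from step 0:
  step 0: phi=1, psi=0 -> continue
  step 1: phi=1, psi=0 -> continue
  step 2: psi=1 and phi held for [0,2) -> witness found
Witness step = 2

2


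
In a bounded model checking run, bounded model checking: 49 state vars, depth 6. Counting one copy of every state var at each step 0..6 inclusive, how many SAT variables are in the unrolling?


BMC unrolls to depth k, creating one copy of each state var for steps 0..k.
Step count = 6 + 1 = 7 (steps 0 through 6)
Vars per step = 49
Total = 49 * 7 = 343

343


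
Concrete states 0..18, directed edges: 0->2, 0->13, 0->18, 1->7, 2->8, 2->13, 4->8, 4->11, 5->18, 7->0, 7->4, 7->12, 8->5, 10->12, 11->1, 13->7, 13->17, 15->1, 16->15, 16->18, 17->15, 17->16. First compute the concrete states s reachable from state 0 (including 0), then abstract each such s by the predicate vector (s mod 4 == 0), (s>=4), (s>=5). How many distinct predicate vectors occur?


BFS from 0:
Concrete reachable: {0, 1, 2, 4, 5, 7, 8, 11, 12, 13, 15, 16, 17, 18}
Abstract via predicates (s mod 4 == 0), (s>=4), (s>=5):
  (0,0,0) <- {1, 2}
  (0,1,1) <- {5, 7, 11, 13, 15, 17, 18}
  (1,0,0) <- {0}
  (1,1,0) <- {4}
  (1,1,1) <- {8, 12, 16}
Distinct abstract states = 5

5


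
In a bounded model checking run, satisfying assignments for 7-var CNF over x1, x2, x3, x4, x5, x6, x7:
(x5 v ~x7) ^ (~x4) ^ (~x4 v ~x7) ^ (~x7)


CNF with 4 clauses over 7 vars (128 assignments).
An assignment satisfies CNF iff every clause has >=1 true literal.
Check each row (bits = x1,x2,x3,x4,x5,x6,x7; clause T/F shown):
  row 0 [0000000]: clauses=TTTT -> 1
  row 1 [0000001]: clauses=FTTF -> 0
  row 2 [0000010]: clauses=TTTT -> 1
  row 3 [0000011]: clauses=FTTF -> 0
  row 4 [0000100]: clauses=TTTT -> 1
  (every remaining row is evaluated the same way; all 128 results are listed next)
Full result column, 8 rows per line (x1,x2,x3,x4 fixed per line; x5,x6,x7 runs 000..111 left to right):
  rows 0-7 [x1,x2,x3,x4=0000]: 10101010  (ones: 4)
  rows 8-15 [x1,x2,x3,x4=0001]: 00000000  (ones: 0)
  rows 16-23 [x1,x2,x3,x4=0010]: 10101010  (ones: 4)
  rows 24-31 [x1,x2,x3,x4=0011]: 00000000  (ones: 0)
  rows 32-39 [x1,x2,x3,x4=0100]: 10101010  (ones: 4)
  rows 40-47 [x1,x2,x3,x4=0101]: 00000000  (ones: 0)
  rows 48-55 [x1,x2,x3,x4=0110]: 10101010  (ones: 4)
  rows 56-63 [x1,x2,x3,x4=0111]: 00000000  (ones: 0)
  rows 64-71 [x1,x2,x3,x4=1000]: 10101010  (ones: 4)
  rows 72-79 [x1,x2,x3,x4=1001]: 00000000  (ones: 0)
  rows 80-87 [x1,x2,x3,x4=1010]: 10101010  (ones: 4)
  rows 88-95 [x1,x2,x3,x4=1011]: 00000000  (ones: 0)
  rows 96-103 [x1,x2,x3,x4=1100]: 10101010  (ones: 4)
  rows 104-111 [x1,x2,x3,x4=1101]: 00000000  (ones: 0)
  rows 112-119 [x1,x2,x3,x4=1110]: 10101010  (ones: 4)
  rows 120-127 [x1,x2,x3,x4=1111]: 00000000  (ones: 0)
Satisfying assignments = 4+0+4+0+4+0+4+0+4+0+4+0+4+0+4+0 = 32

32


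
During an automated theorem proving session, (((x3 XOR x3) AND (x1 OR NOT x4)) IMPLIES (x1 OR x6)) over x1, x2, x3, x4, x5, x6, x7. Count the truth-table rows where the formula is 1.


Formula: (((x3 XOR x3) AND (x1 OR NOT x4)) IMPLIES (x1 OR x6)) over 7 vars (128 rows)
Evaluate each row (x1, x2, x3, x4, x5, x6, x7 as bits, MSB first):
  row 0 [0000000]: (((0 XOR 0) AND (0 OR NOT 0)) IMPLIES (0 OR 0)) -> 1
  row 1 [0000001]: (((0 XOR 0) AND (0 OR NOT 0)) IMPLIES (0 OR 0)) -> 1
  row 2 [0000010]: (((0 XOR 0) AND (0 OR NOT 0)) IMPLIES (0 OR 1)) -> 1
  row 3 [0000011]: (((0 XOR 0) AND (0 OR NOT 0)) IMPLIES (0 OR 1)) -> 1
  row 4 [0000100]: (((0 XOR 0) AND (0 OR NOT 0)) IMPLIES (0 OR 0)) -> 1
  (every remaining row is evaluated the same way; all 128 results are listed next)
Full result column, 8 rows per line (x1,x2,x3,x4 fixed per line; x5,x6,x7 runs 000..111 left to right):
  rows 0-7 [x1,x2,x3,x4=0000]: 11111111  (ones: 8)
  rows 8-15 [x1,x2,x3,x4=0001]: 11111111  (ones: 8)
  rows 16-23 [x1,x2,x3,x4=0010]: 11111111  (ones: 8)
  rows 24-31 [x1,x2,x3,x4=0011]: 11111111  (ones: 8)
  rows 32-39 [x1,x2,x3,x4=0100]: 11111111  (ones: 8)
  rows 40-47 [x1,x2,x3,x4=0101]: 11111111  (ones: 8)
  rows 48-55 [x1,x2,x3,x4=0110]: 11111111  (ones: 8)
  rows 56-63 [x1,x2,x3,x4=0111]: 11111111  (ones: 8)
  rows 64-71 [x1,x2,x3,x4=1000]: 11111111  (ones: 8)
  rows 72-79 [x1,x2,x3,x4=1001]: 11111111  (ones: 8)
  rows 80-87 [x1,x2,x3,x4=1010]: 11111111  (ones: 8)
  rows 88-95 [x1,x2,x3,x4=1011]: 11111111  (ones: 8)
  rows 96-103 [x1,x2,x3,x4=1100]: 11111111  (ones: 8)
  rows 104-111 [x1,x2,x3,x4=1101]: 11111111  (ones: 8)
  rows 112-119 [x1,x2,x3,x4=1110]: 11111111  (ones: 8)
  rows 120-127 [x1,x2,x3,x4=1111]: 11111111  (ones: 8)
Count of 1-rows = 8+8+8+8+8+8+8+8+8+8+8+8+8+8+8+8 = 128

128


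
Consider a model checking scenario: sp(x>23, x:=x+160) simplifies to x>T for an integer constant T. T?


Formula: sp(P, x:=E) = exists old_x. (x = E[old_x/x]) AND P[old_x/x] (old_x is the value of x before the assignment; eliminate old_x by solving x = E[old_x/x] for old_x)
Step 1: Precondition P: x>23, i.e. old_x > 23
Step 2: Assignment gives x = old_x + 160, so old_x = x - 160
Step 3: Substitute into P: x - 160 > 23
Step 4: Simplify: x > 23+160 = 183

183


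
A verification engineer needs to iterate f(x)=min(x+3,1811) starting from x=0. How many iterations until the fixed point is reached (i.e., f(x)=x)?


Step 1: x=0, cap=1811, increment=3
Step 2: x grows by 3 each step until capped at 1811; fixed point is x=1811
Step 3: iterations = ceil(1811/3) = 604

604


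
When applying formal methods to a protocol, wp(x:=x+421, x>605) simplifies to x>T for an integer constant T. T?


Formula: wp(x:=E, P) = P[E/x] (substitute E for x in postcondition)
Step 1: Postcondition: x>605
Step 2: Substitute x+421 for x: x+421>605
Step 3: Solve for x: x > 605-421 = 184

184


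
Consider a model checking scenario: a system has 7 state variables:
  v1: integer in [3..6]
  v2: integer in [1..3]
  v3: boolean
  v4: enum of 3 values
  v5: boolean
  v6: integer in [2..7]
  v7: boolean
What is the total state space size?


State space = product of domain sizes of all variables.
Domain sizes:
  v1 (integer in [3..6]): 4
  v2 (integer in [1..3]): 3
  v3 (boolean): 2
  v4 (enum of 3 values): 3
  v5 (boolean): 2
  v6 (integer in [2..7]): 6
  v7 (boolean): 2
Product = 4 * 3 * 2 * 3 * 2 * 6 * 2 = 1728

1728


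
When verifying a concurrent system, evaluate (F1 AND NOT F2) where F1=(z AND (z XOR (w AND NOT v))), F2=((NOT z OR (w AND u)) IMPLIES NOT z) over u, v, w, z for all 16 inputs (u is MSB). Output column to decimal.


F1 = (z AND (z XOR (w AND NOT v)))
F2 = ((NOT z OR (w AND u)) IMPLIES NOT z)
Counterexample to F1=>F2 is where F1=1 and F2=0.
Evaluate each row (bits = u,v,w,z, MSB first):
  row 0 [0000]: F1=0 F2=1 -> F1&~F2 -> 0
  row 1 [0001]: F1=1 F2=1 -> F1&~F2 -> 0
  row 2 [0010]: F1=0 F2=1 -> F1&~F2 -> 0
  row 3 [0011]: F1=0 F2=1 -> F1&~F2 -> 0
  row 4 [0100]: F1=0 F2=1 -> F1&~F2 -> 0
  row 5 [0101]: F1=1 F2=1 -> F1&~F2 -> 0
  row 6 [0110]: F1=0 F2=1 -> F1&~F2 -> 0
  row 7 [0111]: F1=1 F2=1 -> F1&~F2 -> 0
  row 8 [1000]: F1=0 F2=1 -> F1&~F2 -> 0
  row 9 [1001]: F1=1 F2=1 -> F1&~F2 -> 0
  row 10 [1010]: F1=0 F2=1 -> F1&~F2 -> 0
  row 11 [1011]: F1=0 F2=0 -> F1&~F2 -> 0
  row 12 [1100]: F1=0 F2=1 -> F1&~F2 -> 0
  row 13 [1101]: F1=1 F2=1 -> F1&~F2 -> 0
  row 14 [1110]: F1=0 F2=1 -> F1&~F2 -> 0
  row 15 [1111]: F1=1 F2=0 -> F1&~F2 -> 1
Full result column, 4 rows per line (u,v fixed per line; w,z runs 00..11 left to right):
  rows 0-3 [u,v=00]: 0000  = hex 0
  rows 4-7 [u,v=01]: 0000  = hex 0
  rows 8-11 [u,v=10]: 0000  = hex 0
  rows 12-15 [u,v=11]: 0001  = hex 1
Counterexample vector (row 0 .. row 15) = 0000000000000001
Output column grouped in 4s = 0000 0000 0000 0001 = 0x0001
Convert to decimal digit by digit (value = value*16 + digit):
  0 -> 0
  0*16 + 0 = 0
  0*16 + 0 = 0
  0*16 + 1 = 1
Decimal = 1

1


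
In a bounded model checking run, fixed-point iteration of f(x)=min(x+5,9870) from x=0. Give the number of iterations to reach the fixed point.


Step 1: x=0, cap=9870, increment=5
Step 2: x grows by 5 each step until capped at 9870; fixed point is x=9870
Step 3: iterations = ceil(9870/5) = 1974

1974


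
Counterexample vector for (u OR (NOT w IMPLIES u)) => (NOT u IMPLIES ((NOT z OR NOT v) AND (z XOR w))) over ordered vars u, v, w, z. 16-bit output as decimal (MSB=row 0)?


F1 = (u OR (NOT w IMPLIES u))
F2 = (NOT u IMPLIES ((NOT z OR NOT v) AND (z XOR w)))
Counterexample to F1=>F2 is where F1=1 and F2=0.
Evaluate each row (bits = u,v,w,z, MSB first):
  row 0 [0000]: F1=0 F2=0 -> F1&~F2 -> 0
  row 1 [0001]: F1=0 F2=1 -> F1&~F2 -> 0
  row 2 [0010]: F1=1 F2=1 -> F1&~F2 -> 0
  row 3 [0011]: F1=1 F2=0 -> F1&~F2 -> 1
  row 4 [0100]: F1=0 F2=0 -> F1&~F2 -> 0
  row 5 [0101]: F1=0 F2=0 -> F1&~F2 -> 0
  row 6 [0110]: F1=1 F2=1 -> F1&~F2 -> 0
  row 7 [0111]: F1=1 F2=0 -> F1&~F2 -> 1
  row 8 [1000]: F1=1 F2=1 -> F1&~F2 -> 0
  row 9 [1001]: F1=1 F2=1 -> F1&~F2 -> 0
  row 10 [1010]: F1=1 F2=1 -> F1&~F2 -> 0
  row 11 [1011]: F1=1 F2=1 -> F1&~F2 -> 0
  row 12 [1100]: F1=1 F2=1 -> F1&~F2 -> 0
  row 13 [1101]: F1=1 F2=1 -> F1&~F2 -> 0
  row 14 [1110]: F1=1 F2=1 -> F1&~F2 -> 0
  row 15 [1111]: F1=1 F2=1 -> F1&~F2 -> 0
Full result column, 4 rows per line (u,v fixed per line; w,z runs 00..11 left to right):
  rows 0-3 [u,v=00]: 0001  = hex 1
  rows 4-7 [u,v=01]: 0001  = hex 1
  rows 8-11 [u,v=10]: 0000  = hex 0
  rows 12-15 [u,v=11]: 0000  = hex 0
Counterexample vector (row 0 .. row 15) = 0001000100000000
Output column grouped in 4s = 0001 0001 0000 0000 = 0x1100
Convert to decimal digit by digit (value = value*16 + digit):
  1 -> 1
  1*16 + 1 = 17
  17*16 + 0 = 272
  272*16 + 0 = 4352
Decimal = 4352

4352


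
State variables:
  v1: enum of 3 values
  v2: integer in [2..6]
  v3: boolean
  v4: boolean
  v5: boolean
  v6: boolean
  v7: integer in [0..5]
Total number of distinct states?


State space = product of domain sizes of all variables.
Domain sizes:
  v1 (enum of 3 values): 3
  v2 (integer in [2..6]): 5
  v3 (boolean): 2
  v4 (boolean): 2
  v5 (boolean): 2
  v6 (boolean): 2
  v7 (integer in [0..5]): 6
Product = 3 * 5 * 2 * 2 * 2 * 2 * 6 = 1440

1440


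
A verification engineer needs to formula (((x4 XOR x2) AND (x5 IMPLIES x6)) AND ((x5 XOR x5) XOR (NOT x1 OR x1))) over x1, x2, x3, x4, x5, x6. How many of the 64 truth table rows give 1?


Formula: (((x4 XOR x2) AND (x5 IMPLIES x6)) AND ((x5 XOR x5) XOR (NOT x1 OR x1))) over 6 vars (64 rows)
Evaluate each row (x1, x2, x3, x4, x5, x6 as bits, MSB first):
  row 0 [000000]: (((0 XOR 0) AND (0 IMPLIES 0)) AND ((0 XOR 0) XOR (NOT 0 OR 0))) -> 0
  row 1 [000001]: (((0 XOR 0) AND (0 IMPLIES 1)) AND ((0 XOR 0) XOR (NOT 0 OR 0))) -> 0
  row 2 [000010]: (((0 XOR 0) AND (1 IMPLIES 0)) AND ((1 XOR 1) XOR (NOT 0 OR 0))) -> 0
  row 3 [000011]: (((0 XOR 0) AND (1 IMPLIES 1)) AND ((1 XOR 1) XOR (NOT 0 OR 0))) -> 0
  row 4 [000100]: (((1 XOR 0) AND (0 IMPLIES 0)) AND ((0 XOR 0) XOR (NOT 0 OR 0))) -> 1
  (every remaining row is evaluated the same way; all 64 results are listed next)
Full result column, 8 rows per line (x1,x2,x3 fixed per line; x4,x5,x6 runs 000..111 left to right):
  rows 0-7 [x1,x2,x3=000]: 00001101  (ones: 3)
  rows 8-15 [x1,x2,x3=001]: 00001101  (ones: 3)
  rows 16-23 [x1,x2,x3=010]: 11010000  (ones: 3)
  rows 24-31 [x1,x2,x3=011]: 11010000  (ones: 3)
  rows 32-39 [x1,x2,x3=100]: 00001101  (ones: 3)
  rows 40-47 [x1,x2,x3=101]: 00001101  (ones: 3)
  rows 48-55 [x1,x2,x3=110]: 11010000  (ones: 3)
  rows 56-63 [x1,x2,x3=111]: 11010000  (ones: 3)
Count of 1-rows = 3+3+3+3+3+3+3+3 = 24

24


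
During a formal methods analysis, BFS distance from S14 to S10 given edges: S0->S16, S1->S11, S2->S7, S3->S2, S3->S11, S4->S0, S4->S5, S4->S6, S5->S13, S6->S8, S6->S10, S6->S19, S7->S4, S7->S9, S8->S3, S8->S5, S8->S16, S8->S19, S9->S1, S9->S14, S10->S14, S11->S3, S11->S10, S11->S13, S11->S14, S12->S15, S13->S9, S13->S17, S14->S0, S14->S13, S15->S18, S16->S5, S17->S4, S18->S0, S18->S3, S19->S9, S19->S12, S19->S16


BFS layer-by-layer from S14:
  dist 0: {S14}
  dist 1: {S0, S13}
  dist 2: {S9, S16, S17}
  dist 3: {S1, S4, S5}
  dist 4: {S6, S11}
  dist 5: {S3, S8, S10, S19}
  -> S10 reached at distance 5
Shortest path length = 5

5


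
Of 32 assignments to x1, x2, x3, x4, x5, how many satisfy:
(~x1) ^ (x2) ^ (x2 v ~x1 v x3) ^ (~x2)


CNF with 4 clauses over 5 vars (32 assignments).
An assignment satisfies CNF iff every clause has >=1 true literal.
Check each row (bits = x1,x2,x3,x4,x5; clause T/F shown):
  row 0 [00000]: clauses=TFTT -> 0
  row 1 [00001]: clauses=TFTT -> 0
  row 2 [00010]: clauses=TFTT -> 0
  row 3 [00011]: clauses=TFTT -> 0
  row 4 [00100]: clauses=TFTT -> 0
  row 5 [00101]: clauses=TFTT -> 0
  row 6 [00110]: clauses=TFTT -> 0
  row 7 [00111]: clauses=TFTT -> 0
  row 8 [01000]: clauses=TTTF -> 0
  row 9 [01001]: clauses=TTTF -> 0
  row 10 [01010]: clauses=TTTF -> 0
  row 11 [01011]: clauses=TTTF -> 0
  row 12 [01100]: clauses=TTTF -> 0
  row 13 [01101]: clauses=TTTF -> 0
  row 14 [01110]: clauses=TTTF -> 0
  row 15 [01111]: clauses=TTTF -> 0
  row 16 [10000]: clauses=FFFT -> 0
  row 17 [10001]: clauses=FFFT -> 0
  row 18 [10010]: clauses=FFFT -> 0
  row 19 [10011]: clauses=FFFT -> 0
  row 20 [10100]: clauses=FFTT -> 0
  row 21 [10101]: clauses=FFTT -> 0
  row 22 [10110]: clauses=FFTT -> 0
  row 23 [10111]: clauses=FFTT -> 0
  row 24 [11000]: clauses=FTTF -> 0
  row 25 [11001]: clauses=FTTF -> 0
  row 26 [11010]: clauses=FTTF -> 0
  row 27 [11011]: clauses=FTTF -> 0
  row 28 [11100]: clauses=FTTF -> 0
  row 29 [11101]: clauses=FTTF -> 0
  row 30 [11110]: clauses=FTTF -> 0
  row 31 [11111]: clauses=FTTF -> 0
Full result column, 8 rows per line (x1,x2 fixed per line; x3,x4,x5 runs 000..111 left to right):
  rows 0-7 [x1,x2=00]: 00000000  (ones: 0)
  rows 8-15 [x1,x2=01]: 00000000  (ones: 0)
  rows 16-23 [x1,x2=10]: 00000000  (ones: 0)
  rows 24-31 [x1,x2=11]: 00000000  (ones: 0)
Satisfying assignments = 0+0+0+0 = 0

0


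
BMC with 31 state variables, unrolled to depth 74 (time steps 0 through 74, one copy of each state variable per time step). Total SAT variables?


BMC unrolls to depth k, creating one copy of each state var for steps 0..k.
Step count = 74 + 1 = 75 (steps 0 through 74)
Vars per step = 31
Total = 31 * 75 = 2325

2325


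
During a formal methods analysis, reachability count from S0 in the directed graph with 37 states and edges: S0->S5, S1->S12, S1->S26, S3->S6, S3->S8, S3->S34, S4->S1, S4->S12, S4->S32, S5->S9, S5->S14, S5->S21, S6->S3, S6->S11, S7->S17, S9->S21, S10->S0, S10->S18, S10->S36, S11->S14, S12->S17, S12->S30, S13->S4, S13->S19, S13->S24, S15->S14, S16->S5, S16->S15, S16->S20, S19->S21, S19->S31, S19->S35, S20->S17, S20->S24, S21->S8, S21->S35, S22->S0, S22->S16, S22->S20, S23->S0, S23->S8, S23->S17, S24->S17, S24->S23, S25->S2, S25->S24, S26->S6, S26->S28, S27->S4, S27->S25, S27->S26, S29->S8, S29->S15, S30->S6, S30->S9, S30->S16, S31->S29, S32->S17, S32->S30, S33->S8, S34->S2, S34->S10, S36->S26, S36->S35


BFS from S0:
  layer 0: {S0}
  layer 1: {S5}
  layer 2: {S9, S14, S21}
  layer 3: {S8, S35}
Reachable set: {S0, S5, S8, S9, S14, S21, S35}
Count = 7

7


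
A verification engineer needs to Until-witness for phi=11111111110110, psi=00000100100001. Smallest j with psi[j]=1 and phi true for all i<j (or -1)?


(phi U psi) at 0: need smallest j with psi[j]=1 and phi[i]=1 for all i in [0,j).
Scan from step 0:
  step 0: phi=1, psi=0 -> continue
  step 1: phi=1, psi=0 -> continue
  step 2: phi=1, psi=0 -> continue
  step 3: phi=1, psi=0 -> continue
  step 5: psi=1 and phi held for [0,5) -> witness found
Witness step = 5

5


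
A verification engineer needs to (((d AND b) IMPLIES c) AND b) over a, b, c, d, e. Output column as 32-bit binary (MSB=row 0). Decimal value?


Formula: (((d AND b) IMPLIES c) AND b) over a, b, c, d, e (32 rows)
Evaluate each row (bits = a,b,c,d,e, MSB first):
  row 0 [00000]: (((0 AND 0) IMPLIES 0) AND 0) -> 0
  row 1 [00001]: (((0 AND 0) IMPLIES 0) AND 0) -> 0
  row 2 [00010]: (((1 AND 0) IMPLIES 0) AND 0) -> 0
  row 3 [00011]: (((1 AND 0) IMPLIES 0) AND 0) -> 0
  row 4 [00100]: (((0 AND 0) IMPLIES 1) AND 0) -> 0
  row 5 [00101]: (((0 AND 0) IMPLIES 1) AND 0) -> 0
  row 6 [00110]: (((1 AND 0) IMPLIES 1) AND 0) -> 0
  row 7 [00111]: (((1 AND 0) IMPLIES 1) AND 0) -> 0
  row 8 [01000]: (((0 AND 1) IMPLIES 0) AND 1) -> 1
  row 9 [01001]: (((0 AND 1) IMPLIES 0) AND 1) -> 1
  row 10 [01010]: (((1 AND 1) IMPLIES 0) AND 1) -> 0
  row 11 [01011]: (((1 AND 1) IMPLIES 0) AND 1) -> 0
  row 12 [01100]: (((0 AND 1) IMPLIES 1) AND 1) -> 1
  row 13 [01101]: (((0 AND 1) IMPLIES 1) AND 1) -> 1
  row 14 [01110]: (((1 AND 1) IMPLIES 1) AND 1) -> 1
  row 15 [01111]: (((1 AND 1) IMPLIES 1) AND 1) -> 1
  row 16 [10000]: (((0 AND 0) IMPLIES 0) AND 0) -> 0
  row 17 [10001]: (((0 AND 0) IMPLIES 0) AND 0) -> 0
  row 18 [10010]: (((1 AND 0) IMPLIES 0) AND 0) -> 0
  row 19 [10011]: (((1 AND 0) IMPLIES 0) AND 0) -> 0
  row 20 [10100]: (((0 AND 0) IMPLIES 1) AND 0) -> 0
  row 21 [10101]: (((0 AND 0) IMPLIES 1) AND 0) -> 0
  row 22 [10110]: (((1 AND 0) IMPLIES 1) AND 0) -> 0
  row 23 [10111]: (((1 AND 0) IMPLIES 1) AND 0) -> 0
  row 24 [11000]: (((0 AND 1) IMPLIES 0) AND 1) -> 1
  row 25 [11001]: (((0 AND 1) IMPLIES 0) AND 1) -> 1
  row 26 [11010]: (((1 AND 1) IMPLIES 0) AND 1) -> 0
  row 27 [11011]: (((1 AND 1) IMPLIES 0) AND 1) -> 0
  row 28 [11100]: (((0 AND 1) IMPLIES 1) AND 1) -> 1
  row 29 [11101]: (((0 AND 1) IMPLIES 1) AND 1) -> 1
  row 30 [11110]: (((1 AND 1) IMPLIES 1) AND 1) -> 1
  row 31 [11111]: (((1 AND 1) IMPLIES 1) AND 1) -> 1
Full result column, 4 rows per line (a,b,c fixed per line; d,e runs 00..11 left to right):
  rows 0-3 [a,b,c=000]: 0000  = hex 0
  rows 4-7 [a,b,c=001]: 0000  = hex 0
  rows 8-11 [a,b,c=010]: 1100  = hex C
  rows 12-15 [a,b,c=011]: 1111  = hex F
  rows 16-19 [a,b,c=100]: 0000  = hex 0
  rows 20-23 [a,b,c=101]: 0000  = hex 0
  rows 24-27 [a,b,c=110]: 1100  = hex C
  rows 28-31 [a,b,c=111]: 1111  = hex F
Output column (row 0 .. row 31) = 00000000110011110000000011001111
Output column grouped in 4s = 0000 0000 1100 1111 0000 0000 1100 1111 = 0x00CF00CF
Convert to decimal digit by digit (value = value*16 + digit):
  0 -> 0
  0*16 + 0 = 0
  0*16 + 12 (C) = 12
  12*16 + 15 (F) = 207
  207*16 + 0 = 3312
  3312*16 + 0 = 52992
  52992*16 + 12 (C) = 847884
  847884*16 + 15 (F) = 13566159
Decimal = 13566159

13566159


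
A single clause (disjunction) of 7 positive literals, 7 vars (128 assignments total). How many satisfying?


Step 1: Total=2^7=128
Step 2: Unsat when all 7 false: 2^0=1
Step 3: Sat=128-1=127

127


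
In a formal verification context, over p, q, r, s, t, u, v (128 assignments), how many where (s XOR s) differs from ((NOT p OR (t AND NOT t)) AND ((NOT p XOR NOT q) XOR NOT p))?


F1 = (s XOR s)
F2 = ((NOT p OR (t AND NOT t)) AND ((NOT p XOR NOT q) XOR NOT p))
Evaluate both on each of 128 rows (bits = p,q,r,s,t,u,v):
  row 0 [0000000]: F1=0 F2=1 (differ) -> 1
  row 1 [0000001]: F1=0 F2=1 (differ) -> 1
  row 2 [0000010]: F1=0 F2=1 (differ) -> 1
  row 3 [0000011]: F1=0 F2=1 (differ) -> 1
  row 4 [0000100]: F1=0 F2=1 (differ) -> 1
  (every remaining row is evaluated the same way; all 128 results are listed next)
Full result column, 8 rows per line (p,q,r,s fixed per line; t,u,v runs 000..111 left to right):
  rows 0-7 [p,q,r,s=0000]: 11111111  (ones: 8)
  rows 8-15 [p,q,r,s=0001]: 11111111  (ones: 8)
  rows 16-23 [p,q,r,s=0010]: 11111111  (ones: 8)
  rows 24-31 [p,q,r,s=0011]: 11111111  (ones: 8)
  rows 32-39 [p,q,r,s=0100]: 00000000  (ones: 0)
  rows 40-47 [p,q,r,s=0101]: 00000000  (ones: 0)
  rows 48-55 [p,q,r,s=0110]: 00000000  (ones: 0)
  rows 56-63 [p,q,r,s=0111]: 00000000  (ones: 0)
  rows 64-71 [p,q,r,s=1000]: 00000000  (ones: 0)
  rows 72-79 [p,q,r,s=1001]: 00000000  (ones: 0)
  rows 80-87 [p,q,r,s=1010]: 00000000  (ones: 0)
  rows 88-95 [p,q,r,s=1011]: 00000000  (ones: 0)
  rows 96-103 [p,q,r,s=1100]: 00000000  (ones: 0)
  rows 104-111 [p,q,r,s=1101]: 00000000  (ones: 0)
  rows 112-119 [p,q,r,s=1110]: 00000000  (ones: 0)
  rows 120-127 [p,q,r,s=1111]: 00000000  (ones: 0)
Disagreements = 8+8+8+8+0+0+0+0+0+0+0+0+0+0+0+0 = 32

32


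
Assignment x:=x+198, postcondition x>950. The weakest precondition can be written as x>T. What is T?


Formula: wp(x:=E, P) = P[E/x] (substitute E for x in postcondition)
Step 1: Postcondition: x>950
Step 2: Substitute x+198 for x: x+198>950
Step 3: Solve for x: x > 950-198 = 752

752


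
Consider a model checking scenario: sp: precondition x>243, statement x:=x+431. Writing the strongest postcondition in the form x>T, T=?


Formula: sp(P, x:=E) = exists old_x. (x = E[old_x/x]) AND P[old_x/x] (old_x is the value of x before the assignment; eliminate old_x by solving x = E[old_x/x] for old_x)
Step 1: Precondition P: x>243, i.e. old_x > 243
Step 2: Assignment gives x = old_x + 431, so old_x = x - 431
Step 3: Substitute into P: x - 431 > 243
Step 4: Simplify: x > 243+431 = 674

674


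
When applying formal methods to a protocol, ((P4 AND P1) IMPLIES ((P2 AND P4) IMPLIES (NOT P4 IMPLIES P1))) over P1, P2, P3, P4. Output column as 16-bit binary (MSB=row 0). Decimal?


Formula: ((P4 AND P1) IMPLIES ((P2 AND P4) IMPLIES (NOT P4 IMPLIES P1))) over P1, P2, P3, P4 (16 rows)
Evaluate each row (bits = P1,P2,P3,P4, MSB first):
  row 0 [0000]: ((0 AND 0) IMPLIES ((0 AND 0) IMPLIES (NOT 0 IMPLIES 0))) -> 1
  row 1 [0001]: ((1 AND 0) IMPLIES ((0 AND 1) IMPLIES (NOT 1 IMPLIES 0))) -> 1
  row 2 [0010]: ((0 AND 0) IMPLIES ((0 AND 0) IMPLIES (NOT 0 IMPLIES 0))) -> 1
  row 3 [0011]: ((1 AND 0) IMPLIES ((0 AND 1) IMPLIES (NOT 1 IMPLIES 0))) -> 1
  row 4 [0100]: ((0 AND 0) IMPLIES ((1 AND 0) IMPLIES (NOT 0 IMPLIES 0))) -> 1
  row 5 [0101]: ((1 AND 0) IMPLIES ((1 AND 1) IMPLIES (NOT 1 IMPLIES 0))) -> 1
  row 6 [0110]: ((0 AND 0) IMPLIES ((1 AND 0) IMPLIES (NOT 0 IMPLIES 0))) -> 1
  row 7 [0111]: ((1 AND 0) IMPLIES ((1 AND 1) IMPLIES (NOT 1 IMPLIES 0))) -> 1
  row 8 [1000]: ((0 AND 1) IMPLIES ((0 AND 0) IMPLIES (NOT 0 IMPLIES 1))) -> 1
  row 9 [1001]: ((1 AND 1) IMPLIES ((0 AND 1) IMPLIES (NOT 1 IMPLIES 1))) -> 1
  row 10 [1010]: ((0 AND 1) IMPLIES ((0 AND 0) IMPLIES (NOT 0 IMPLIES 1))) -> 1
  row 11 [1011]: ((1 AND 1) IMPLIES ((0 AND 1) IMPLIES (NOT 1 IMPLIES 1))) -> 1
  row 12 [1100]: ((0 AND 1) IMPLIES ((1 AND 0) IMPLIES (NOT 0 IMPLIES 1))) -> 1
  row 13 [1101]: ((1 AND 1) IMPLIES ((1 AND 1) IMPLIES (NOT 1 IMPLIES 1))) -> 1
  row 14 [1110]: ((0 AND 1) IMPLIES ((1 AND 0) IMPLIES (NOT 0 IMPLIES 1))) -> 1
  row 15 [1111]: ((1 AND 1) IMPLIES ((1 AND 1) IMPLIES (NOT 1 IMPLIES 1))) -> 1
Full result column, 4 rows per line (P1,P2 fixed per line; P3,P4 runs 00..11 left to right):
  rows 0-3 [P1,P2=00]: 1111  = hex F
  rows 4-7 [P1,P2=01]: 1111  = hex F
  rows 8-11 [P1,P2=10]: 1111  = hex F
  rows 12-15 [P1,P2=11]: 1111  = hex F
Output column (row 0 .. row 15) = 1111111111111111
Output column grouped in 4s = 1111 1111 1111 1111 = 0xFFFF
Convert to decimal digit by digit (value = value*16 + digit):
  F -> 15
  15*16 + 15 (F) = 255
  255*16 + 15 (F) = 4095
  4095*16 + 15 (F) = 65535
Decimal = 65535

65535


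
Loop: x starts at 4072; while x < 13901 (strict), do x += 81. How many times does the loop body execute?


Step 1: x goes from 4072 toward 13901 by 81; the body runs while x<13901, so iterations = ceil((bound-start)/step)
Step 2: Distance=9829
Step 3: ceil(9829/81)=122

122


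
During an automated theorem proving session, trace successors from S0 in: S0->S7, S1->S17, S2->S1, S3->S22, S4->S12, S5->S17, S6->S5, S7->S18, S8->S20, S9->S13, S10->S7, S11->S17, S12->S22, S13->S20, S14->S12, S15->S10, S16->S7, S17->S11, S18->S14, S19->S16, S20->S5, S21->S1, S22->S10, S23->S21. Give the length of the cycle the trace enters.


Trace from S0 until a state repeats:
  S0 -> S7 -> S18 -> S14 -> S12 -> S22 -> S10 -> S7
S7 first seen at step 1, revisited at step 7.
Cycle length = 7 - 1 = 6

6


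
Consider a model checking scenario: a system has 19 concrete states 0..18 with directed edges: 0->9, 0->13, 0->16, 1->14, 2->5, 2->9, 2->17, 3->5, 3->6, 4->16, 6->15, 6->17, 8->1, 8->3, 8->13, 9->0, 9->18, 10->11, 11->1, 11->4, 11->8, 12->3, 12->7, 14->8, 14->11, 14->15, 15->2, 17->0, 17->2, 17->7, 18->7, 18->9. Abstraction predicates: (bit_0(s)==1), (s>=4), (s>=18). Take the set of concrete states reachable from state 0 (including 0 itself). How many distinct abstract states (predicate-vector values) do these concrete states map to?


BFS from 0:
Concrete reachable: {0, 7, 9, 13, 16, 18}
Abstract via predicates (bit_0(s)==1), (s>=4), (s>=18):
  (0,0,0) <- {0}
  (0,1,0) <- {16}
  (0,1,1) <- {18}
  (1,1,0) <- {7, 9, 13}
Distinct abstract states = 4

4


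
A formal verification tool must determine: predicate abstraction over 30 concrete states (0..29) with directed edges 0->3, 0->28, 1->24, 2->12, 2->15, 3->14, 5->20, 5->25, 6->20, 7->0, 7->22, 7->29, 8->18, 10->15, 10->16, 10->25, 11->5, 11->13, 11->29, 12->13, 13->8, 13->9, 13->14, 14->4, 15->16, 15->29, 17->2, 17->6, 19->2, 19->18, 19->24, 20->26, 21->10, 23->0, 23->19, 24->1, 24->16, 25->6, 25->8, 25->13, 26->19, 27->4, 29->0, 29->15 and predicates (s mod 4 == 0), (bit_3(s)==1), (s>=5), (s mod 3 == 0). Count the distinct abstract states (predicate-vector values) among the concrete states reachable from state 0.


BFS from 0:
Concrete reachable: {0, 3, 4, 14, 28}
Abstract via predicates (s mod 4 == 0), (bit_3(s)==1), (s>=5), (s mod 3 == 0):
  (0,0,0,1) <- {3}
  (0,1,1,0) <- {14}
  (1,0,0,0) <- {4}
  (1,0,0,1) <- {0}
  (1,1,1,0) <- {28}
Distinct abstract states = 5

5


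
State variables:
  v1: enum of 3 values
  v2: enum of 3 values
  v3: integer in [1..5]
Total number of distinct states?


State space = product of domain sizes of all variables.
Domain sizes:
  v1 (enum of 3 values): 3
  v2 (enum of 3 values): 3
  v3 (integer in [1..5]): 5
Product = 3 * 3 * 5 = 45

45


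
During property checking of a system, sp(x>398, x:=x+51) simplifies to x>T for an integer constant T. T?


Formula: sp(P, x:=E) = exists old_x. (x = E[old_x/x]) AND P[old_x/x] (old_x is the value of x before the assignment; eliminate old_x by solving x = E[old_x/x] for old_x)
Step 1: Precondition P: x>398, i.e. old_x > 398
Step 2: Assignment gives x = old_x + 51, so old_x = x - 51
Step 3: Substitute into P: x - 51 > 398
Step 4: Simplify: x > 398+51 = 449

449


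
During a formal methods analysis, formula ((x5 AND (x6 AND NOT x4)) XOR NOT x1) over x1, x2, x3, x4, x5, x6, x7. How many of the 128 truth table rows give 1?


Formula: ((x5 AND (x6 AND NOT x4)) XOR NOT x1) over 7 vars (128 rows)
Evaluate each row (x1, x2, x3, x4, x5, x6, x7 as bits, MSB first):
  row 0 [0000000]: ((0 AND (0 AND NOT 0)) XOR NOT 0) -> 1
  row 1 [0000001]: ((0 AND (0 AND NOT 0)) XOR NOT 0) -> 1
  row 2 [0000010]: ((0 AND (1 AND NOT 0)) XOR NOT 0) -> 1
  row 3 [0000011]: ((0 AND (1 AND NOT 0)) XOR NOT 0) -> 1
  row 4 [0000100]: ((1 AND (0 AND NOT 0)) XOR NOT 0) -> 1
  (every remaining row is evaluated the same way; all 128 results are listed next)
Full result column, 8 rows per line (x1,x2,x3,x4 fixed per line; x5,x6,x7 runs 000..111 left to right):
  rows 0-7 [x1,x2,x3,x4=0000]: 11111100  (ones: 6)
  rows 8-15 [x1,x2,x3,x4=0001]: 11111111  (ones: 8)
  rows 16-23 [x1,x2,x3,x4=0010]: 11111100  (ones: 6)
  rows 24-31 [x1,x2,x3,x4=0011]: 11111111  (ones: 8)
  rows 32-39 [x1,x2,x3,x4=0100]: 11111100  (ones: 6)
  rows 40-47 [x1,x2,x3,x4=0101]: 11111111  (ones: 8)
  rows 48-55 [x1,x2,x3,x4=0110]: 11111100  (ones: 6)
  rows 56-63 [x1,x2,x3,x4=0111]: 11111111  (ones: 8)
  rows 64-71 [x1,x2,x3,x4=1000]: 00000011  (ones: 2)
  rows 72-79 [x1,x2,x3,x4=1001]: 00000000  (ones: 0)
  rows 80-87 [x1,x2,x3,x4=1010]: 00000011  (ones: 2)
  rows 88-95 [x1,x2,x3,x4=1011]: 00000000  (ones: 0)
  rows 96-103 [x1,x2,x3,x4=1100]: 00000011  (ones: 2)
  rows 104-111 [x1,x2,x3,x4=1101]: 00000000  (ones: 0)
  rows 112-119 [x1,x2,x3,x4=1110]: 00000011  (ones: 2)
  rows 120-127 [x1,x2,x3,x4=1111]: 00000000  (ones: 0)
Count of 1-rows = 6+8+6+8+6+8+6+8+2+0+2+0+2+0+2+0 = 64

64


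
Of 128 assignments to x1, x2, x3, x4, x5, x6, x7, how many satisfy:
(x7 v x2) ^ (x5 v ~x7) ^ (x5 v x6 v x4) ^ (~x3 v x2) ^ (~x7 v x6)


CNF with 5 clauses over 7 vars (128 assignments).
An assignment satisfies CNF iff every clause has >=1 true literal.
Check each row (bits = x1,x2,x3,x4,x5,x6,x7; clause T/F shown):
  row 0 [0000000]: clauses=FTFTT -> 0
  row 1 [0000001]: clauses=TFFTF -> 0
  row 2 [0000010]: clauses=FTTTT -> 0
  row 3 [0000011]: clauses=TFTTT -> 0
  row 4 [0000100]: clauses=FTTTT -> 0
  (every remaining row is evaluated the same way; all 128 results are listed next)
Full result column, 8 rows per line (x1,x2,x3,x4 fixed per line; x5,x6,x7 runs 000..111 left to right):
  rows 0-7 [x1,x2,x3,x4=0000]: 00000001  (ones: 1)
  rows 8-15 [x1,x2,x3,x4=0001]: 00000001  (ones: 1)
  rows 16-23 [x1,x2,x3,x4=0010]: 00000000  (ones: 0)
  rows 24-31 [x1,x2,x3,x4=0011]: 00000000  (ones: 0)
  rows 32-39 [x1,x2,x3,x4=0100]: 00101011  (ones: 4)
  rows 40-47 [x1,x2,x3,x4=0101]: 10101011  (ones: 5)
  rows 48-55 [x1,x2,x3,x4=0110]: 00101011  (ones: 4)
  rows 56-63 [x1,x2,x3,x4=0111]: 10101011  (ones: 5)
  rows 64-71 [x1,x2,x3,x4=1000]: 00000001  (ones: 1)
  rows 72-79 [x1,x2,x3,x4=1001]: 00000001  (ones: 1)
  rows 80-87 [x1,x2,x3,x4=1010]: 00000000  (ones: 0)
  rows 88-95 [x1,x2,x3,x4=1011]: 00000000  (ones: 0)
  rows 96-103 [x1,x2,x3,x4=1100]: 00101011  (ones: 4)
  rows 104-111 [x1,x2,x3,x4=1101]: 10101011  (ones: 5)
  rows 112-119 [x1,x2,x3,x4=1110]: 00101011  (ones: 4)
  rows 120-127 [x1,x2,x3,x4=1111]: 10101011  (ones: 5)
Satisfying assignments = 1+1+0+0+4+5+4+5+1+1+0+0+4+5+4+5 = 40

40


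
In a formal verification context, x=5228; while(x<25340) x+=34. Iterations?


Step 1: x goes from 5228 toward 25340 by 34; the body runs while x<25340, so iterations = ceil((bound-start)/step)
Step 2: Distance=20112
Step 3: ceil(20112/34)=592

592


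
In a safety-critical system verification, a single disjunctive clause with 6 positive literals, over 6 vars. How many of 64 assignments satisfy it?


Step 1: Total=2^6=64
Step 2: Unsat when all 6 false: 2^0=1
Step 3: Sat=64-1=63

63


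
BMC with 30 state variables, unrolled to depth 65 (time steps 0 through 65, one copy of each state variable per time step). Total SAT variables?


BMC unrolls to depth k, creating one copy of each state var for steps 0..k.
Step count = 65 + 1 = 66 (steps 0 through 65)
Vars per step = 30
Total = 30 * 66 = 1980

1980


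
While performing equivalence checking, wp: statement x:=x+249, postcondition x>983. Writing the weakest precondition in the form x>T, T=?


Formula: wp(x:=E, P) = P[E/x] (substitute E for x in postcondition)
Step 1: Postcondition: x>983
Step 2: Substitute x+249 for x: x+249>983
Step 3: Solve for x: x > 983-249 = 734

734


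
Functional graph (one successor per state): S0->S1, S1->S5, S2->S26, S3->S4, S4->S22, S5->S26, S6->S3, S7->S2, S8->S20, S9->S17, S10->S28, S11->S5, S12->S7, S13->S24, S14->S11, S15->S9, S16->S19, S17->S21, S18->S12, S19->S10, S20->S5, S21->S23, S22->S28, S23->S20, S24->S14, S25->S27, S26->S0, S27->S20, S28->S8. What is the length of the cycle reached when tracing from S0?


Trace from S0 until a state repeats:
  S0 -> S1 -> S5 -> S26 -> S0
S0 first seen at step 0, revisited at step 4.
Cycle length = 4 - 0 = 4

4


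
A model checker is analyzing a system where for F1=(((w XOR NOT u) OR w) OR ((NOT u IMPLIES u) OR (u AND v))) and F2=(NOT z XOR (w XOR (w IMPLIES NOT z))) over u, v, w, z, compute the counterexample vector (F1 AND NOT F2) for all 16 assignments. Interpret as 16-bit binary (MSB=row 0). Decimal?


F1 = (((w XOR NOT u) OR w) OR ((NOT u IMPLIES u) OR (u AND v)))
F2 = (NOT z XOR (w XOR (w IMPLIES NOT z)))
Counterexample to F1=>F2 is where F1=1 and F2=0.
Evaluate each row (bits = u,v,w,z, MSB first):
  row 0 [0000]: F1=1 F2=0 -> F1&~F2 -> 1
  row 1 [0001]: F1=1 F2=1 -> F1&~F2 -> 0
  row 2 [0010]: F1=1 F2=1 -> F1&~F2 -> 0
  row 3 [0011]: F1=1 F2=1 -> F1&~F2 -> 0
  row 4 [0100]: F1=1 F2=0 -> F1&~F2 -> 1
  row 5 [0101]: F1=1 F2=1 -> F1&~F2 -> 0
  row 6 [0110]: F1=1 F2=1 -> F1&~F2 -> 0
  row 7 [0111]: F1=1 F2=1 -> F1&~F2 -> 0
  row 8 [1000]: F1=1 F2=0 -> F1&~F2 -> 1
  row 9 [1001]: F1=1 F2=1 -> F1&~F2 -> 0
  row 10 [1010]: F1=1 F2=1 -> F1&~F2 -> 0
  row 11 [1011]: F1=1 F2=1 -> F1&~F2 -> 0
  row 12 [1100]: F1=1 F2=0 -> F1&~F2 -> 1
  row 13 [1101]: F1=1 F2=1 -> F1&~F2 -> 0
  row 14 [1110]: F1=1 F2=1 -> F1&~F2 -> 0
  row 15 [1111]: F1=1 F2=1 -> F1&~F2 -> 0
Full result column, 4 rows per line (u,v fixed per line; w,z runs 00..11 left to right):
  rows 0-3 [u,v=00]: 1000  = hex 8
  rows 4-7 [u,v=01]: 1000  = hex 8
  rows 8-11 [u,v=10]: 1000  = hex 8
  rows 12-15 [u,v=11]: 1000  = hex 8
Counterexample vector (row 0 .. row 15) = 1000100010001000
Output column grouped in 4s = 1000 1000 1000 1000 = 0x8888
Convert to decimal digit by digit (value = value*16 + digit):
  8 -> 8
  8*16 + 8 = 136
  136*16 + 8 = 2184
  2184*16 + 8 = 34952
Decimal = 34952

34952
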